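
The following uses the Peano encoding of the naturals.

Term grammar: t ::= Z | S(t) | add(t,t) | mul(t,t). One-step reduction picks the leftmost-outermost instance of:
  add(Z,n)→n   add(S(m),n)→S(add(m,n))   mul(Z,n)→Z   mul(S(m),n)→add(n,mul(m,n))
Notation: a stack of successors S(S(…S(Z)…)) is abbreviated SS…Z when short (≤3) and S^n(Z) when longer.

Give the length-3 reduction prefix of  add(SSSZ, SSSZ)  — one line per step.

Answer: after 3 steps: S(S(S(add(Z, SSSZ))))

Reduction:
  start: add(SSSZ, SSSZ)
  [1] S(add(SSZ, SSSZ))
  [2] S(S(add(SZ, SSSZ)))
  [3] S(S(S(add(Z, SSSZ))))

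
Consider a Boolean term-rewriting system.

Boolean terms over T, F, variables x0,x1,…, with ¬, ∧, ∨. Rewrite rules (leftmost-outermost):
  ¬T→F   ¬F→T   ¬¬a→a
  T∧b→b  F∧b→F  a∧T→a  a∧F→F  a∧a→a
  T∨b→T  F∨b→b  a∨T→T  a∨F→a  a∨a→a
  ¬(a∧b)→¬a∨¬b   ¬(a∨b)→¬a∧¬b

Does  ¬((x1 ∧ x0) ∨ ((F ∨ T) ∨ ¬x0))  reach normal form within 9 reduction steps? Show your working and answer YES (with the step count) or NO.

  start: ¬((x1 ∧ x0) ∨ ((F ∨ T) ∨ ¬x0))
  [1] ¬(x1 ∧ x0) ∧ ¬((F ∨ T) ∨ ¬x0)
  [2] (¬x1 ∨ ¬x0) ∧ ¬((F ∨ T) ∨ ¬x0)
  [3] (¬x1 ∨ ¬x0) ∧ (¬(F ∨ T) ∧ ¬¬x0)
  [4] (¬x1 ∨ ¬x0) ∧ ((¬F ∧ ¬T) ∧ ¬¬x0)
  [5] (¬x1 ∨ ¬x0) ∧ ((T ∧ ¬T) ∧ ¬¬x0)
  [6] (¬x1 ∨ ¬x0) ∧ (¬T ∧ ¬¬x0)
  [7] (¬x1 ∨ ¬x0) ∧ (F ∧ ¬¬x0)
  [8] (¬x1 ∨ ¬x0) ∧ F
  [9] F

Answer: YES — reaches normal form F in 9 ≤ 9 steps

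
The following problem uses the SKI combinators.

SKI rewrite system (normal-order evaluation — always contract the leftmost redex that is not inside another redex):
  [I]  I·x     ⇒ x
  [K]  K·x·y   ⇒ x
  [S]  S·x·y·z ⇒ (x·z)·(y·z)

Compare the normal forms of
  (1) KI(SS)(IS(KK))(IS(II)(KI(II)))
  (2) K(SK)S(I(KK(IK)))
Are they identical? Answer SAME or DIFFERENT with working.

Term A:
  start: KI(SS)(IS(KK))(IS(II)(KI(II)))
  step 1: I(IS(KK))(IS(II)(KI(II)))
  step 2: IS(KK)(IS(II)(KI(II)))
  step 3: S(KK)(IS(II)(KI(II)))
  step 4: S(KK)(S(II)(KI(II)))
  step 5: S(KK)(SI(KI(II)))
  step 6: S(KK)(SII)

Term B:
  start: K(SK)S(I(KK(IK)))
  step 1: SK(I(KK(IK)))
  step 2: SK(KK(IK))
  step 3: SKK

Answer: DIFFERENT — A ⇓ S(KK)(SII), B ⇓ SKK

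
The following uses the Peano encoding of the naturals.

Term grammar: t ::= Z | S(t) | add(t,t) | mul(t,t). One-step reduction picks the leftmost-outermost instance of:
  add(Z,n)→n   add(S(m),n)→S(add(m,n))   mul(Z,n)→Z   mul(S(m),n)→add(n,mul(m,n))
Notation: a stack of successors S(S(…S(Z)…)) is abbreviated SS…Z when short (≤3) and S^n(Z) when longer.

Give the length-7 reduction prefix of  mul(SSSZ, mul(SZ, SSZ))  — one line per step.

Answer: after 7 steps: S(S(add(mul(Z, SSZ), mul(SSZ, mul(SZ, SSZ)))))

Working:
  start: mul(SSSZ, mul(SZ, SSZ))
  →1  add(mul(SZ, SSZ), mul(SSZ, mul(SZ, SSZ)))
  →2  add(add(SSZ, mul(Z, SSZ)), mul(SSZ, mul(SZ, SSZ)))
  →3  add(S(add(SZ, mul(Z, SSZ))), mul(SSZ, mul(SZ, SSZ)))
  →4  S(add(add(SZ, mul(Z, SSZ)), mul(SSZ, mul(SZ, SSZ))))
  →5  S(add(S(add(Z, mul(Z, SSZ))), mul(SSZ, mul(SZ, SSZ))))
  →6  S(S(add(add(Z, mul(Z, SSZ)), mul(SSZ, mul(SZ, SSZ)))))
  →7  S(S(add(mul(Z, SSZ), mul(SSZ, mul(SZ, SSZ)))))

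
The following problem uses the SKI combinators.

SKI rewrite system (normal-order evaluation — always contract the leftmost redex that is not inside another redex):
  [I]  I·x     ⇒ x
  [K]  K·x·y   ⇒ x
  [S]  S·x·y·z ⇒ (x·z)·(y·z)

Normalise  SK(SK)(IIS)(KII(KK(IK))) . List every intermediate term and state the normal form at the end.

  start: SK(SK)(IIS)(KII(KK(IK)))
  →1  K(IIS)(SK(IIS))(KII(KK(IK)))
  →2  IIS(KII(KK(IK)))
  →3  IS(KII(KK(IK)))
  →4  S(KII(KK(IK)))
  →5  S(I(KK(IK)))
  →6  S(KK(IK))
  →7  SK

Answer: normal form = SK  (in 7 steps)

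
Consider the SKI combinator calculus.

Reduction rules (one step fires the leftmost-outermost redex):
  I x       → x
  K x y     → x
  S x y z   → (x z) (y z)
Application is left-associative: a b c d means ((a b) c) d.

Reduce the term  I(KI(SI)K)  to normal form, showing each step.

  start: I(KI(SI)K)
  step 1: KI(SI)K
  step 2: IK
  step 3: K

Answer: normal form = K  (in 3 steps)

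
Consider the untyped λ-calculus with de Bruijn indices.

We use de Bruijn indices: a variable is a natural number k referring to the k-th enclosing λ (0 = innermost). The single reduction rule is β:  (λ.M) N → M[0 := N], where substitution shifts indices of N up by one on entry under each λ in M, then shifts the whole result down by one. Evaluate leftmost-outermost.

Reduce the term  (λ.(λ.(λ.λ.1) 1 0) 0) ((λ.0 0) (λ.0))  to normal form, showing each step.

Answer: normal form = λ.0  (in 6 steps)

Derivation:
  start: (λ.(λ.(λ.λ.1) 1 0) 0) ((λ.0 0) (λ.0))
  step 1: (λ.(λ.λ.1) ((λ.0 0) (λ.0)) 0) ((λ.0 0) (λ.0))
  step 2: (λ.λ.1) ((λ.0 0) (λ.0)) ((λ.0 0) (λ.0))
  step 3: (λ.(λ.0 0) (λ.0)) ((λ.0 0) (λ.0))
  step 4: (λ.0 0) (λ.0)
  step 5: (λ.0) (λ.0)
  step 6: λ.0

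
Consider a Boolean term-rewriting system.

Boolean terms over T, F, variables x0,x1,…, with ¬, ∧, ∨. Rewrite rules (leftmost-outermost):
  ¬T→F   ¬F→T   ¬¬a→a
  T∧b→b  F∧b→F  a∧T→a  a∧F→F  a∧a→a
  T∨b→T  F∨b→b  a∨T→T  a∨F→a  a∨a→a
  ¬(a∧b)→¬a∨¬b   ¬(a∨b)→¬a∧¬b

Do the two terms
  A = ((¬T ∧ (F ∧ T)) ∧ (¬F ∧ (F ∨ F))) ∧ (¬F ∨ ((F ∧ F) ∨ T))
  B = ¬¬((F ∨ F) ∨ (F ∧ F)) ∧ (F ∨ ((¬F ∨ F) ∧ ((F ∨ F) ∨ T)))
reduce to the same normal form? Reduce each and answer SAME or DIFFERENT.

Term A:
  start: ((¬T ∧ (F ∧ T)) ∧ (¬F ∧ (F ∨ F))) ∧ (¬F ∨ ((F ∧ F) ∨ T))
  →1  ((F ∧ (F ∧ T)) ∧ (¬F ∧ (F ∨ F))) ∧ (¬F ∨ ((F ∧ F) ∨ T))
  →2  (F ∧ (¬F ∧ (F ∨ F))) ∧ (¬F ∨ ((F ∧ F) ∨ T))
  →3  F ∧ (¬F ∨ ((F ∧ F) ∨ T))
  →4  F

Term B:
  start: ¬¬((F ∨ F) ∨ (F ∧ F)) ∧ (F ∨ ((¬F ∨ F) ∧ ((F ∨ F) ∨ T)))
  →1  ((F ∨ F) ∨ (F ∧ F)) ∧ (F ∨ ((¬F ∨ F) ∧ ((F ∨ F) ∨ T)))
  →2  (F ∨ (F ∧ F)) ∧ (F ∨ ((¬F ∨ F) ∧ ((F ∨ F) ∨ T)))
  →3  (F ∧ F) ∧ (F ∨ ((¬F ∨ F) ∧ ((F ∨ F) ∨ T)))
  →4  F ∧ (F ∨ ((¬F ∨ F) ∧ ((F ∨ F) ∨ T)))
  →5  F

Answer: SAME — A ⇓ F, B ⇓ F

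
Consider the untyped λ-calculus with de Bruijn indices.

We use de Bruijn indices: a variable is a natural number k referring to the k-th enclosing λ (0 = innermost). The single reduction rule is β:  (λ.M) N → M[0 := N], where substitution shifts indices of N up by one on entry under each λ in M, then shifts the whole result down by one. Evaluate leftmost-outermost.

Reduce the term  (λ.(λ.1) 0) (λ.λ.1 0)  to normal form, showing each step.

  start: (λ.(λ.1) 0) (λ.λ.1 0)
  step 1: (λ.λ.λ.1 0) (λ.λ.1 0)
  step 2: λ.λ.1 0

Answer: normal form = λ.λ.1 0  (in 2 steps)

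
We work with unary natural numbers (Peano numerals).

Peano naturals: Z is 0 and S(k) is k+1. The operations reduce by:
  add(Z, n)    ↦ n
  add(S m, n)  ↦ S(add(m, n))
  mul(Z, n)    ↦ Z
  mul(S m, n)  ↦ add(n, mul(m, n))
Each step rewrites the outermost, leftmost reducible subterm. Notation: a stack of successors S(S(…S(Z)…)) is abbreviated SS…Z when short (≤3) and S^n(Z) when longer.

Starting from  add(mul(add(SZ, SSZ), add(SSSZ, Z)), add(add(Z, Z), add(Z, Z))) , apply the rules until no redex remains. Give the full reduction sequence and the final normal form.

Answer: normal form = S^9(Z)  (in 43 steps)

Derivation:
  start: add(mul(add(SZ, SSZ), add(SSSZ, Z)), add(add(Z, Z), add(Z, Z)))
  step 1: add(mul(S(add(Z, SSZ)), add(SSSZ, Z)), add(add(Z, Z), add(Z, Z)))
  step 2: add(add(add(SSSZ, Z), mul(add(Z, SSZ), add(SSSZ, Z))), add(add(Z, Z), add(Z, Z)))
  step 3: add(add(S(add(SSZ, Z)), mul(add(Z, SSZ), add(SSSZ, Z))), add(add(Z, Z), add(Z, Z)))
  step 4: add(S(add(add(SSZ, Z), mul(add(Z, SSZ), add(SSSZ, Z)))), add(add(Z, Z), add(Z, Z)))
  step 5: S(add(add(add(SSZ, Z), mul(add(Z, SSZ), add(SSSZ, Z))), add(add(Z, Z), add(Z, Z))))
  step 6: S(add(add(S(add(SZ, Z)), mul(add(Z, SSZ), add(SSSZ, Z))), add(add(Z, Z), add(Z, Z))))
  step 7: S(add(S(add(add(SZ, Z), mul(add(Z, SSZ), add(SSSZ, Z)))), add(add(Z, Z), add(Z, Z))))
  step 8: S(S(add(add(add(SZ, Z), mul(add(Z, SSZ), add(SSSZ, Z))), add(add(Z, Z), add(Z, Z)))))
  step 9: S(S(add(add(S(add(Z, Z)), mul(add(Z, SSZ), add(SSSZ, Z))), add(add(Z, Z), add(Z, Z)))))
  step 10: S(S(add(S(add(add(Z, Z), mul(add(Z, SSZ), add(SSSZ, Z)))), add(add(Z, Z), add(Z, Z)))))
  step 11: S(S(S(add(add(add(Z, Z), mul(add(Z, SSZ), add(SSSZ, Z))), add(add(Z, Z), add(Z, Z))))))
  step 12: S(S(S(add(add(Z, mul(add(Z, SSZ), add(SSSZ, Z))), add(add(Z, Z), add(Z, Z))))))
  step 13: S(S(S(add(mul(add(Z, SSZ), add(SSSZ, Z)), add(add(Z, Z), add(Z, Z))))))
  step 14: S(S(S(add(mul(SSZ, add(SSSZ, Z)), add(add(Z, Z), add(Z, Z))))))
  step 15: S(S(S(add(add(add(SSSZ, Z), mul(SZ, add(SSSZ, Z))), add(add(Z, Z), add(Z, Z))))))
  step 16: S(S(S(add(add(S(add(SSZ, Z)), mul(SZ, add(SSSZ, Z))), add(add(Z, Z), add(Z, Z))))))
  step 17: S(S(S(add(S(add(add(SSZ, Z), mul(SZ, add(SSSZ, Z)))), add(add(Z, Z), add(Z, Z))))))
  step 18: S(S(S(S(add(add(add(SSZ, Z), mul(SZ, add(SSSZ, Z))), add(add(Z, Z), add(Z, Z)))))))
  step 19: S(S(S(S(add(add(S(add(SZ, Z)), mul(SZ, add(SSSZ, Z))), add(add(Z, Z), add(Z, Z)))))))
  step 20: S(S(S(S(add(S(add(add(SZ, Z), mul(SZ, add(SSSZ, Z)))), add(add(Z, Z), add(Z, Z)))))))
  step 21: S(S(S(S(S(add(add(add(SZ, Z), mul(SZ, add(SSSZ, Z))), add(add(Z, Z), add(Z, Z))))))))
  step 22: S(S(S(S(S(add(add(S(add(Z, Z)), mul(SZ, add(SSSZ, Z))), add(add(Z, Z), add(Z, Z))))))))
  step 23: S(S(S(S(S(add(S(add(add(Z, Z), mul(SZ, add(SSSZ, Z)))), add(add(Z, Z), add(Z, Z))))))))
  step 24: S(S(S(S(S(S(add(add(add(Z, Z), mul(SZ, add(SSSZ, Z))), add(add(Z, Z), add(Z, Z)))))))))
  step 25: S(S(S(S(S(S(add(add(Z, mul(SZ, add(SSSZ, Z))), add(add(Z, Z), add(Z, Z)))))))))
  step 26: S(S(S(S(S(S(add(mul(SZ, add(SSSZ, Z)), add(add(Z, Z), add(Z, Z)))))))))
  step 27: S(S(S(S(S(S(add(add(add(SSSZ, Z), mul(Z, add(SSSZ, Z))), add(add(Z, Z), add(Z, Z)))))))))
  step 28: S(S(S(S(S(S(add(add(S(add(SSZ, Z)), mul(Z, add(SSSZ, Z))), add(add(Z, Z), add(Z, Z)))))))))
  step 29: S(S(S(S(S(S(add(S(add(add(SSZ, Z), mul(Z, add(SSSZ, Z)))), add(add(Z, Z), add(Z, Z)))))))))
  step 30: S(S(S(S(S(S(S(add(add(add(SSZ, Z), mul(Z, add(SSSZ, Z))), add(add(Z, Z), add(Z, Z))))))))))
  step 31: S(S(S(S(S(S(S(add(add(S(add(SZ, Z)), mul(Z, add(SSSZ, Z))), add(add(Z, Z), add(Z, Z))))))))))
  step 32: S(S(S(S(S(S(S(add(S(add(add(SZ, Z), mul(Z, add(SSSZ, Z)))), add(add(Z, Z), add(Z, Z))))))))))
  step 33: S(S(S(S(S(S(S(S(add(add(add(SZ, Z), mul(Z, add(SSSZ, Z))), add(add(Z, Z), add(Z, Z)))))))))))
  step 34: S(S(S(S(S(S(S(S(add(add(S(add(Z, Z)), mul(Z, add(SSSZ, Z))), add(add(Z, Z), add(Z, Z)))))))))))
  step 35: S(S(S(S(S(S(S(S(add(S(add(add(Z, Z), mul(Z, add(SSSZ, Z)))), add(add(Z, Z), add(Z, Z)))))))))))
  step 36: S(S(S(S(S(S(S(S(S(add(add(add(Z, Z), mul(Z, add(SSSZ, Z))), add(add(Z, Z), add(Z, Z))))))))))))
  step 37: S(S(S(S(S(S(S(S(S(add(add(Z, mul(Z, add(SSSZ, Z))), add(add(Z, Z), add(Z, Z))))))))))))
  step 38: S(S(S(S(S(S(S(S(S(add(mul(Z, add(SSSZ, Z)), add(add(Z, Z), add(Z, Z))))))))))))
  step 39: S(S(S(S(S(S(S(S(S(add(Z, add(add(Z, Z), add(Z, Z))))))))))))
  step 40: S(S(S(S(S(S(S(S(S(add(add(Z, Z), add(Z, Z)))))))))))
  step 41: S(S(S(S(S(S(S(S(S(add(Z, add(Z, Z)))))))))))
  step 42: S(S(S(S(S(S(S(S(S(add(Z, Z))))))))))
  step 43: S^9(Z)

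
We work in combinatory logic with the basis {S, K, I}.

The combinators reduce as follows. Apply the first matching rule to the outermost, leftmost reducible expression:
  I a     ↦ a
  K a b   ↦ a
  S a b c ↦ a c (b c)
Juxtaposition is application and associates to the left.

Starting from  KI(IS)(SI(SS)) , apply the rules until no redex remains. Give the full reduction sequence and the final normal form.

Answer: normal form = SI(SS)  (in 2 steps)

Reduction:
  start: KI(IS)(SI(SS))
  step 1: I(SI(SS))
  step 2: SI(SS)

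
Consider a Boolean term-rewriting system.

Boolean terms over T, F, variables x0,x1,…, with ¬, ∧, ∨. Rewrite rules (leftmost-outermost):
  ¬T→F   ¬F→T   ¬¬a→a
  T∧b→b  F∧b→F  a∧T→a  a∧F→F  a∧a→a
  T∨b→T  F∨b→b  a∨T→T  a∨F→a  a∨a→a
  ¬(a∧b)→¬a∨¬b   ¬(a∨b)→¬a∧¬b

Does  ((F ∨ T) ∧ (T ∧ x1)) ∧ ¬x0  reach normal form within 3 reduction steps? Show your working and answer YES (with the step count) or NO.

  start: ((F ∨ T) ∧ (T ∧ x1)) ∧ ¬x0
  →1  (T ∧ (T ∧ x1)) ∧ ¬x0
  →2  (T ∧ x1) ∧ ¬x0
  →3  x1 ∧ ¬x0

Answer: YES — reaches normal form x1 ∧ ¬x0 in 3 ≤ 3 steps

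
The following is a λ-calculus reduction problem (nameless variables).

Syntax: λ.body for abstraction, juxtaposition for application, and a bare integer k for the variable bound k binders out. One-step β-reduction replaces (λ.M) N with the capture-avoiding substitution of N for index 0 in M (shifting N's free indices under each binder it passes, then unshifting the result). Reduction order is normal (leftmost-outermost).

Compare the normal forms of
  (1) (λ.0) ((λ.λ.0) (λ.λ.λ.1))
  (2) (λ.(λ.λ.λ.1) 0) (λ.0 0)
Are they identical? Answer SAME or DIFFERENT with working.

Answer: DIFFERENT — A ⇓ λ.0, B ⇓ λ.λ.1

Reduction:
Term A:
  start: (λ.0) ((λ.λ.0) (λ.λ.λ.1))
  [1] (λ.λ.0) (λ.λ.λ.1)
  [2] λ.0

Term B:
  start: (λ.(λ.λ.λ.1) 0) (λ.0 0)
  [1] (λ.λ.λ.1) (λ.0 0)
  [2] λ.λ.1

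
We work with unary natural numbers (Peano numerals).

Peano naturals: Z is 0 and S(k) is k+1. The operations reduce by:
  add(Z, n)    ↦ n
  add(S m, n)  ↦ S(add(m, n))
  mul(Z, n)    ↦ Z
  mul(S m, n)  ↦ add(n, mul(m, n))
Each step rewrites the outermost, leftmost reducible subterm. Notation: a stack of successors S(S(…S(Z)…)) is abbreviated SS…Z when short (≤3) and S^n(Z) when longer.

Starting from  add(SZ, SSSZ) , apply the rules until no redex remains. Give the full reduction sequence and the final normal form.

Answer: normal form = S^4(Z)  (in 2 steps)

Derivation:
  start: add(SZ, SSSZ)
  [1] S(add(Z, SSSZ))
  [2] S^4(Z)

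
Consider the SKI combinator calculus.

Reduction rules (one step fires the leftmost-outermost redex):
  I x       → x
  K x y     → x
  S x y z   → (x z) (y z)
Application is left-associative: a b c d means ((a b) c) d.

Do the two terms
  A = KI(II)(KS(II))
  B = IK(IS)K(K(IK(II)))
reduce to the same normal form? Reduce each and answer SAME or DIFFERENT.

Answer: DIFFERENT — A ⇓ S, B ⇓ S(K(KI))

Reduction:
Term A:
  start: KI(II)(KS(II))
  step 1: I(KS(II))
  step 2: KS(II)
  step 3: S

Term B:
  start: IK(IS)K(K(IK(II)))
  step 1: K(IS)K(K(IK(II)))
  step 2: IS(K(IK(II)))
  step 3: S(K(IK(II)))
  step 4: S(K(K(II)))
  step 5: S(K(KI))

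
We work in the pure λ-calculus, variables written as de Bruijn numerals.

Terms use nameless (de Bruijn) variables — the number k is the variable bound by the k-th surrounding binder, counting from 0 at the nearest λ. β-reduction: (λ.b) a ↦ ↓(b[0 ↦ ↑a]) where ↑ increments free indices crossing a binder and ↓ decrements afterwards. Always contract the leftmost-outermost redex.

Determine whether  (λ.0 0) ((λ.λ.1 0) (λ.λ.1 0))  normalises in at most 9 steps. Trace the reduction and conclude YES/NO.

Answer: YES — reaches normal form λ.λ.1 0 in 7 ≤ 9 steps

Reduction:
  start: (λ.0 0) ((λ.λ.1 0) (λ.λ.1 0))
  step 1: (λ.λ.1 0) (λ.λ.1 0) ((λ.λ.1 0) (λ.λ.1 0))
  step 2: (λ.(λ.λ.1 0) 0) ((λ.λ.1 0) (λ.λ.1 0))
  step 3: (λ.λ.1 0) ((λ.λ.1 0) (λ.λ.1 0))
  step 4: λ.(λ.λ.1 0) (λ.λ.1 0) 0
  step 5: λ.(λ.(λ.λ.1 0) 0) 0
  step 6: λ.(λ.λ.1 0) 0
  step 7: λ.λ.1 0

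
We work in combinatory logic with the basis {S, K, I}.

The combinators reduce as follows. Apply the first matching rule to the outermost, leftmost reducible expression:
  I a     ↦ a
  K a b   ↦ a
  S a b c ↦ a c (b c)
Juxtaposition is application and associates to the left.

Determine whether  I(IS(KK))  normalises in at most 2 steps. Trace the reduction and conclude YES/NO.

  start: I(IS(KK))
  step 1: IS(KK)
  step 2: S(KK)

Answer: YES — reaches normal form S(KK) in 2 ≤ 2 steps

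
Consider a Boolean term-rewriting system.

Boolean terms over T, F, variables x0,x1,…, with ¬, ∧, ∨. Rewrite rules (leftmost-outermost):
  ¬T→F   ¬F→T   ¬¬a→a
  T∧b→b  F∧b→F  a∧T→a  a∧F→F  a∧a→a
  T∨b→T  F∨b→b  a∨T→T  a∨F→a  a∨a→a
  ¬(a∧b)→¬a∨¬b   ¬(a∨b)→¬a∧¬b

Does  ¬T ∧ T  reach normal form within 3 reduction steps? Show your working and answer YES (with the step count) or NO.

Answer: YES — reaches normal form F in 2 ≤ 3 steps

Reduction:
  start: ¬T ∧ T
  [1] ¬T
  [2] F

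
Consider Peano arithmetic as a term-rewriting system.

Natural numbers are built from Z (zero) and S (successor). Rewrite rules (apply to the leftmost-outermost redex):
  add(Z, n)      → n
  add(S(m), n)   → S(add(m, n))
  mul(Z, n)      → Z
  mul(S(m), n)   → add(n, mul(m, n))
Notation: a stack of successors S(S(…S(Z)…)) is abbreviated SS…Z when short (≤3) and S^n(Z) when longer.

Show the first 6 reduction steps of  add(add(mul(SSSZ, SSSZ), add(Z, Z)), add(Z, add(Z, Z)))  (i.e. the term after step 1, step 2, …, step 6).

Answer: after 6 steps: S(add(S(add(add(SZ, mul(SSZ, SSSZ)), add(Z, Z))), add(Z, add(Z, Z))))

Working:
  start: add(add(mul(SSSZ, SSSZ), add(Z, Z)), add(Z, add(Z, Z)))
  step 1: add(add(add(SSSZ, mul(SSZ, SSSZ)), add(Z, Z)), add(Z, add(Z, Z)))
  step 2: add(add(S(add(SSZ, mul(SSZ, SSSZ))), add(Z, Z)), add(Z, add(Z, Z)))
  step 3: add(S(add(add(SSZ, mul(SSZ, SSSZ)), add(Z, Z))), add(Z, add(Z, Z)))
  step 4: S(add(add(add(SSZ, mul(SSZ, SSSZ)), add(Z, Z)), add(Z, add(Z, Z))))
  step 5: S(add(add(S(add(SZ, mul(SSZ, SSSZ))), add(Z, Z)), add(Z, add(Z, Z))))
  step 6: S(add(S(add(add(SZ, mul(SSZ, SSSZ)), add(Z, Z))), add(Z, add(Z, Z))))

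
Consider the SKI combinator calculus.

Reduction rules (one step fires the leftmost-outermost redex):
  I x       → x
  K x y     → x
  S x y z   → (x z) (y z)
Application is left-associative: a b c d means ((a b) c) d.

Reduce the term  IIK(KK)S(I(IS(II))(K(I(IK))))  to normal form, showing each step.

  start: IIK(KK)S(I(IS(II))(K(I(IK))))
  step 1: IK(KK)S(I(IS(II))(K(I(IK))))
  step 2: K(KK)S(I(IS(II))(K(I(IK))))
  step 3: KK(I(IS(II))(K(I(IK))))
  step 4: K

Answer: normal form = K  (in 4 steps)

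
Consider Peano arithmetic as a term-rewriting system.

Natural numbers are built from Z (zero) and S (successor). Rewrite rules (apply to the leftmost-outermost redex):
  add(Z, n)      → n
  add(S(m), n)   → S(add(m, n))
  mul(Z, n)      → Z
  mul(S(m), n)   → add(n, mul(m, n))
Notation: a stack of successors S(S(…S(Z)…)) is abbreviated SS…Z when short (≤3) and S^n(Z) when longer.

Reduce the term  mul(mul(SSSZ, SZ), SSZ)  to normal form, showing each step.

  start: mul(mul(SSSZ, SZ), SSZ)
  [1] mul(add(SZ, mul(SSZ, SZ)), SSZ)
  [2] mul(S(add(Z, mul(SSZ, SZ))), SSZ)
  [3] add(SSZ, mul(add(Z, mul(SSZ, SZ)), SSZ))
  [4] S(add(SZ, mul(add(Z, mul(SSZ, SZ)), SSZ)))
  [5] S(S(add(Z, mul(add(Z, mul(SSZ, SZ)), SSZ))))
  [6] S(S(mul(add(Z, mul(SSZ, SZ)), SSZ)))
  [7] S(S(mul(mul(SSZ, SZ), SSZ)))
  [8] S(S(mul(add(SZ, mul(SZ, SZ)), SSZ)))
  [9] S(S(mul(S(add(Z, mul(SZ, SZ))), SSZ)))
  [10] S(S(add(SSZ, mul(add(Z, mul(SZ, SZ)), SSZ))))
  [11] S(S(S(add(SZ, mul(add(Z, mul(SZ, SZ)), SSZ)))))
  [12] S(S(S(S(add(Z, mul(add(Z, mul(SZ, SZ)), SSZ))))))
  [13] S(S(S(S(mul(add(Z, mul(SZ, SZ)), SSZ)))))
  [14] S(S(S(S(mul(mul(SZ, SZ), SSZ)))))
  [15] S(S(S(S(mul(add(SZ, mul(Z, SZ)), SSZ)))))
  [16] S(S(S(S(mul(S(add(Z, mul(Z, SZ))), SSZ)))))
  [17] S(S(S(S(add(SSZ, mul(add(Z, mul(Z, SZ)), SSZ))))))
  [18] S(S(S(S(S(add(SZ, mul(add(Z, mul(Z, SZ)), SSZ)))))))
  [19] S(S(S(S(S(S(add(Z, mul(add(Z, mul(Z, SZ)), SSZ))))))))
  [20] S(S(S(S(S(S(mul(add(Z, mul(Z, SZ)), SSZ)))))))
  [21] S(S(S(S(S(S(mul(mul(Z, SZ), SSZ)))))))
  [22] S(S(S(S(S(S(mul(Z, SSZ)))))))
  [23] S^6(Z)

Answer: normal form = S^6(Z)  (in 23 steps)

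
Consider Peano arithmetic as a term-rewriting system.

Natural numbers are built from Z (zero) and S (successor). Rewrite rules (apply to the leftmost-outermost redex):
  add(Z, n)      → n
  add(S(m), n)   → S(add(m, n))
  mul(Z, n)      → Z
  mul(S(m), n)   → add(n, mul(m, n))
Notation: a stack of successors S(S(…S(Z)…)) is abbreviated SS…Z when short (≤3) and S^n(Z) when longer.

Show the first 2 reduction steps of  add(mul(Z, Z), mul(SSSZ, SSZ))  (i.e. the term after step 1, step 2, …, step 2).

Answer: after 2 steps: mul(SSSZ, SSZ)

Reduction:
  start: add(mul(Z, Z), mul(SSSZ, SSZ))
  [1] add(Z, mul(SSSZ, SSZ))
  [2] mul(SSSZ, SSZ)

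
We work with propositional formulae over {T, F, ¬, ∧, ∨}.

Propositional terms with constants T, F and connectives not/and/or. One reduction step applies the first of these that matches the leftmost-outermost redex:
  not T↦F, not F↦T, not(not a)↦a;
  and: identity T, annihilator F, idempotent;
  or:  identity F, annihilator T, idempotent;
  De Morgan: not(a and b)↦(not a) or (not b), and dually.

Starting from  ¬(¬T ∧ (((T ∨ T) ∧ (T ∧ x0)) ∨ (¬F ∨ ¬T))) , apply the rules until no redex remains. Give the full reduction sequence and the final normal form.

Answer: normal form = T  (in 3 steps)

Derivation:
  start: ¬(¬T ∧ (((T ∨ T) ∧ (T ∧ x0)) ∨ (¬F ∨ ¬T)))
  step 1: ¬¬T ∨ ¬(((T ∨ T) ∧ (T ∧ x0)) ∨ (¬F ∨ ¬T))
  step 2: T ∨ ¬(((T ∨ T) ∧ (T ∧ x0)) ∨ (¬F ∨ ¬T))
  step 3: T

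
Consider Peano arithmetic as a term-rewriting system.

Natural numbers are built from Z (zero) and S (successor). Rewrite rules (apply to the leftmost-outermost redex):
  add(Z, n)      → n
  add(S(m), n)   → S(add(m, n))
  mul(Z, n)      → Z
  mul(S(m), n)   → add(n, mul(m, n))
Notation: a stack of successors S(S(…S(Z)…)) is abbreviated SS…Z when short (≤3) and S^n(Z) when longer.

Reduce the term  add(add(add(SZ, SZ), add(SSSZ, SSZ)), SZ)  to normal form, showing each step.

  start: add(add(add(SZ, SZ), add(SSSZ, SSZ)), SZ)
  step 1: add(add(S(add(Z, SZ)), add(SSSZ, SSZ)), SZ)
  step 2: add(S(add(add(Z, SZ), add(SSSZ, SSZ))), SZ)
  step 3: S(add(add(add(Z, SZ), add(SSSZ, SSZ)), SZ))
  step 4: S(add(add(SZ, add(SSSZ, SSZ)), SZ))
  step 5: S(add(S(add(Z, add(SSSZ, SSZ))), SZ))
  step 6: S(S(add(add(Z, add(SSSZ, SSZ)), SZ)))
  step 7: S(S(add(add(SSSZ, SSZ), SZ)))
  step 8: S(S(add(S(add(SSZ, SSZ)), SZ)))
  step 9: S(S(S(add(add(SSZ, SSZ), SZ))))
  step 10: S(S(S(add(S(add(SZ, SSZ)), SZ))))
  step 11: S(S(S(S(add(add(SZ, SSZ), SZ)))))
  step 12: S(S(S(S(add(S(add(Z, SSZ)), SZ)))))
  step 13: S(S(S(S(S(add(add(Z, SSZ), SZ))))))
  step 14: S(S(S(S(S(add(SSZ, SZ))))))
  step 15: S(S(S(S(S(S(add(SZ, SZ)))))))
  step 16: S(S(S(S(S(S(S(add(Z, SZ))))))))
  step 17: S^8(Z)

Answer: normal form = S^8(Z)  (in 17 steps)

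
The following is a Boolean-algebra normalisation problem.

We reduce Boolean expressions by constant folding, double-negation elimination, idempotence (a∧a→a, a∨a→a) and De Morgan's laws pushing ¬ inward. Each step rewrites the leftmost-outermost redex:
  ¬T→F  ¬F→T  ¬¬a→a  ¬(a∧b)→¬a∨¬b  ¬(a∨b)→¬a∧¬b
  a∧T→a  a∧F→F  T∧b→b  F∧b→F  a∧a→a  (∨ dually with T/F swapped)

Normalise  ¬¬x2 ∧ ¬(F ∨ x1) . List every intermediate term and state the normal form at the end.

Answer: normal form = x2 ∧ ¬x1  (in 4 steps)

Working:
  start: ¬¬x2 ∧ ¬(F ∨ x1)
  step 1: x2 ∧ ¬(F ∨ x1)
  step 2: x2 ∧ (¬F ∧ ¬x1)
  step 3: x2 ∧ (T ∧ ¬x1)
  step 4: x2 ∧ ¬x1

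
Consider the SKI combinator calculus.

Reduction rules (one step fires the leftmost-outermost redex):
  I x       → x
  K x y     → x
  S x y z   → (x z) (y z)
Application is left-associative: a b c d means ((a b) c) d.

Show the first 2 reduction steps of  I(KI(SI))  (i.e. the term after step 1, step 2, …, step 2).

Answer: after 2 steps: I

Reduction:
  start: I(KI(SI))
  →1  KI(SI)
  →2  I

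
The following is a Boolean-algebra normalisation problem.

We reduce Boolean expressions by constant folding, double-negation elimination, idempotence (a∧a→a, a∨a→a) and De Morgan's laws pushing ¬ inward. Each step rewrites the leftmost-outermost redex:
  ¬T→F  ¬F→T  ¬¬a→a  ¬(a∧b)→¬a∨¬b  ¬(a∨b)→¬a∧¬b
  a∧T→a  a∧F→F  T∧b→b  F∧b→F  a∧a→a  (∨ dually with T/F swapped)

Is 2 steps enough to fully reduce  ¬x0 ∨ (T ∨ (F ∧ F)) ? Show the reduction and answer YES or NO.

Answer: YES — reaches normal form T in 2 ≤ 2 steps

Derivation:
  start: ¬x0 ∨ (T ∨ (F ∧ F))
  [1] ¬x0 ∨ T
  [2] T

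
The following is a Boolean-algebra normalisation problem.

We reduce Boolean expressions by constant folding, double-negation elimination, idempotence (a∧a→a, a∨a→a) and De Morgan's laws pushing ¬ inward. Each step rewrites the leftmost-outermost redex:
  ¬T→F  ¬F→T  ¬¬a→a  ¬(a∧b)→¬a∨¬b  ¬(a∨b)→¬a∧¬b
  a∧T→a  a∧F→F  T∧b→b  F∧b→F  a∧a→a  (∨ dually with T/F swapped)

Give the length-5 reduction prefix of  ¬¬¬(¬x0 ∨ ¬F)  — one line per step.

Answer: after 5 steps: F

Derivation:
  start: ¬¬¬(¬x0 ∨ ¬F)
  step 1: ¬(¬x0 ∨ ¬F)
  step 2: ¬¬x0 ∧ ¬¬F
  step 3: x0 ∧ ¬¬F
  step 4: x0 ∧ F
  step 5: F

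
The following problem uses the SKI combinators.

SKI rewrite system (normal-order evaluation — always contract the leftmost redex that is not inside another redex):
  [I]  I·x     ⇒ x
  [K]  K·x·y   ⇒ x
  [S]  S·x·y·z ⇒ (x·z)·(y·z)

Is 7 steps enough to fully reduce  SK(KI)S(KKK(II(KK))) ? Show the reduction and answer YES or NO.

  start: SK(KI)S(KKK(II(KK)))
  →1  KS(KIS)(KKK(II(KK)))
  →2  S(KKK(II(KK)))
  →3  S(K(II(KK)))
  →4  S(K(I(KK)))
  →5  S(K(KK))

Answer: YES — reaches normal form S(K(KK)) in 5 ≤ 7 steps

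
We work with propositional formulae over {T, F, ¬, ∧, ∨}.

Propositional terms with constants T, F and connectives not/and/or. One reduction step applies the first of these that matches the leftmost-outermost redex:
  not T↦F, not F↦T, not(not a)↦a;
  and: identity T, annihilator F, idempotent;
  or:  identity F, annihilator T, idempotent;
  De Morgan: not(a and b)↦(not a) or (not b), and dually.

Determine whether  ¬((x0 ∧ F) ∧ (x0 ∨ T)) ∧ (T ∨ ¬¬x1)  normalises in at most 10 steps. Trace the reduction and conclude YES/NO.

Answer: YES — reaches normal form T in 7 ≤ 10 steps

Reduction:
  start: ¬((x0 ∧ F) ∧ (x0 ∨ T)) ∧ (T ∨ ¬¬x1)
  →1  (¬(x0 ∧ F) ∨ ¬(x0 ∨ T)) ∧ (T ∨ ¬¬x1)
  →2  ((¬x0 ∨ ¬F) ∨ ¬(x0 ∨ T)) ∧ (T ∨ ¬¬x1)
  →3  ((¬x0 ∨ T) ∨ ¬(x0 ∨ T)) ∧ (T ∨ ¬¬x1)
  →4  (T ∨ ¬(x0 ∨ T)) ∧ (T ∨ ¬¬x1)
  →5  T ∧ (T ∨ ¬¬x1)
  →6  T ∨ ¬¬x1
  →7  T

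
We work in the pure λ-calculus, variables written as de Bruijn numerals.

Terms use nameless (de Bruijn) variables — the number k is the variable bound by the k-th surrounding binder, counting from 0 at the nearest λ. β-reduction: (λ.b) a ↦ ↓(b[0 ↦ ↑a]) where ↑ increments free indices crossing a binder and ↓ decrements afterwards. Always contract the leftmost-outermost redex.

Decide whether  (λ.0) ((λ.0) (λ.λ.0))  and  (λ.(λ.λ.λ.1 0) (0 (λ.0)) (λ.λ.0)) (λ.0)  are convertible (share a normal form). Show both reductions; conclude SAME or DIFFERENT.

Term A:
  start: (λ.0) ((λ.0) (λ.λ.0))
  →1  (λ.0) (λ.λ.0)
  →2  λ.λ.0

Term B:
  start: (λ.(λ.λ.λ.1 0) (0 (λ.0)) (λ.λ.0)) (λ.0)
  →1  (λ.λ.λ.1 0) ((λ.0) (λ.0)) (λ.λ.0)
  →2  (λ.λ.1 0) (λ.λ.0)
  →3  λ.(λ.λ.0) 0
  →4  λ.λ.0

Answer: SAME — A ⇓ λ.λ.0, B ⇓ λ.λ.0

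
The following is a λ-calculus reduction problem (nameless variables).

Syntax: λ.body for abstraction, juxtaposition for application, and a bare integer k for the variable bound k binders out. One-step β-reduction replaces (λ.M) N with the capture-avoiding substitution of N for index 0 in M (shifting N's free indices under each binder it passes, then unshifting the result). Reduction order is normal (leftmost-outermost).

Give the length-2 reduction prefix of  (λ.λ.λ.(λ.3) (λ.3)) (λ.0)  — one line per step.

Answer: after 2 steps: λ.λ.λ.0

Working:
  start: (λ.λ.λ.(λ.3) (λ.3)) (λ.0)
  →1  λ.λ.(λ.λ.0) (λ.λ.0)
  →2  λ.λ.λ.0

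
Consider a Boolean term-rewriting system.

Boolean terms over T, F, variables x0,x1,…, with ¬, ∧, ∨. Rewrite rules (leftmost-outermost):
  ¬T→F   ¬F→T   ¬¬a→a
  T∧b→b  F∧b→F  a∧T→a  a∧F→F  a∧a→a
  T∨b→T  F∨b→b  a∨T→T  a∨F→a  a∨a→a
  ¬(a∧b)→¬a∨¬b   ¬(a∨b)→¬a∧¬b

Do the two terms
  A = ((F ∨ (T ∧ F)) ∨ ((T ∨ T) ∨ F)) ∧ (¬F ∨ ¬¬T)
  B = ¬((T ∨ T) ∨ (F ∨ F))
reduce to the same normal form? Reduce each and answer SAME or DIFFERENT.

Answer: DIFFERENT — A ⇓ T, B ⇓ F

Working:
Term A:
  start: ((F ∨ (T ∧ F)) ∨ ((T ∨ T) ∨ F)) ∧ (¬F ∨ ¬¬T)
  →1  ((T ∧ F) ∨ ((T ∨ T) ∨ F)) ∧ (¬F ∨ ¬¬T)
  →2  (F ∨ ((T ∨ T) ∨ F)) ∧ (¬F ∨ ¬¬T)
  →3  ((T ∨ T) ∨ F) ∧ (¬F ∨ ¬¬T)
  →4  (T ∨ T) ∧ (¬F ∨ ¬¬T)
  →5  T ∧ (¬F ∨ ¬¬T)
  →6  ¬F ∨ ¬¬T
  →7  T ∨ ¬¬T
  →8  T

Term B:
  start: ¬((T ∨ T) ∨ (F ∨ F))
  →1  ¬(T ∨ T) ∧ ¬(F ∨ F)
  →2  (¬T ∧ ¬T) ∧ ¬(F ∨ F)
  →3  ¬T ∧ ¬(F ∨ F)
  →4  F ∧ ¬(F ∨ F)
  →5  F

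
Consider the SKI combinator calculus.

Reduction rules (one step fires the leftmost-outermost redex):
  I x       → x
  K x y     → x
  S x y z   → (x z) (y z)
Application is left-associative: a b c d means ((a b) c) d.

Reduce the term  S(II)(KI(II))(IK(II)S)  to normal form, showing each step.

Answer: normal form = I  (in 12 steps)

Working:
  start: S(II)(KI(II))(IK(II)S)
  [1] II(IK(II)S)(KI(II)(IK(II)S))
  [2] I(IK(II)S)(KI(II)(IK(II)S))
  [3] IK(II)S(KI(II)(IK(II)S))
  [4] K(II)S(KI(II)(IK(II)S))
  [5] II(KI(II)(IK(II)S))
  [6] I(KI(II)(IK(II)S))
  [7] KI(II)(IK(II)S)
  [8] I(IK(II)S)
  [9] IK(II)S
  [10] K(II)S
  [11] II
  [12] I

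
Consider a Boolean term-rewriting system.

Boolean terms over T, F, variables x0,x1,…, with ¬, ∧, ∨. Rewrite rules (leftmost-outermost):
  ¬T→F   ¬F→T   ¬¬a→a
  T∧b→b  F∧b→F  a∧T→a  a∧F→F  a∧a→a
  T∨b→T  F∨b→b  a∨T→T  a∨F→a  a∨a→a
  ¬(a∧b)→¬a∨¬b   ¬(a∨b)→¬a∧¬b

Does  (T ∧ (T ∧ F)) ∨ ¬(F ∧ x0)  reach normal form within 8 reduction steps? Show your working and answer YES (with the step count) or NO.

Answer: YES — reaches normal form T in 6 ≤ 8 steps

Derivation:
  start: (T ∧ (T ∧ F)) ∨ ¬(F ∧ x0)
  [1] (T ∧ F) ∨ ¬(F ∧ x0)
  [2] F ∨ ¬(F ∧ x0)
  [3] ¬(F ∧ x0)
  [4] ¬F ∨ ¬x0
  [5] T ∨ ¬x0
  [6] T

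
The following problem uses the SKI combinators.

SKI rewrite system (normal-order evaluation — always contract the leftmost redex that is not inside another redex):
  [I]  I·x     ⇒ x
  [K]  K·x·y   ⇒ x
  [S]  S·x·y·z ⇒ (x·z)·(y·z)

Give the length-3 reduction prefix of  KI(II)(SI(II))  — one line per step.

  start: KI(II)(SI(II))
  →1  I(SI(II))
  →2  SI(II)
  →3  SII

Answer: after 3 steps: SII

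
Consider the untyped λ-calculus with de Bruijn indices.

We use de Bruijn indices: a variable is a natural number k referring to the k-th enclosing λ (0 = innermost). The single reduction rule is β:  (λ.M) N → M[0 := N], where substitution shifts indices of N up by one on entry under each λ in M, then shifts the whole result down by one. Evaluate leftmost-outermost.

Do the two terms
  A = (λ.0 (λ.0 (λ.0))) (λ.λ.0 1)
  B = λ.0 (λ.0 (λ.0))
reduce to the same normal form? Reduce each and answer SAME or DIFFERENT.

Answer: SAME — A ⇓ λ.0 (λ.0 (λ.0)), B ⇓ λ.0 (λ.0 (λ.0))

Working:
Term A:
  start: (λ.0 (λ.0 (λ.0))) (λ.λ.0 1)
  →1  (λ.λ.0 1) (λ.0 (λ.0))
  →2  λ.0 (λ.0 (λ.0))

Term B:
  start: λ.0 (λ.0 (λ.0))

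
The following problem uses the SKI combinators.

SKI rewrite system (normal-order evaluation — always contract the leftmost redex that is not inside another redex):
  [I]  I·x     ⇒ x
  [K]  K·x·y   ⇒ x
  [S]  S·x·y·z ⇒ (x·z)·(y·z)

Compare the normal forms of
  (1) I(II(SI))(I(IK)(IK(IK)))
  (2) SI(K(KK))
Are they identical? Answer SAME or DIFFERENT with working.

Term A:
  start: I(II(SI))(I(IK)(IK(IK)))
  step 1: II(SI)(I(IK)(IK(IK)))
  step 2: I(SI)(I(IK)(IK(IK)))
  step 3: SI(I(IK)(IK(IK)))
  step 4: SI(IK(IK(IK)))
  step 5: SI(K(IK(IK)))
  step 6: SI(K(K(IK)))
  step 7: SI(K(KK))

Term B:
  start: SI(K(KK))

Answer: SAME — A ⇓ SI(K(KK)), B ⇓ SI(K(KK))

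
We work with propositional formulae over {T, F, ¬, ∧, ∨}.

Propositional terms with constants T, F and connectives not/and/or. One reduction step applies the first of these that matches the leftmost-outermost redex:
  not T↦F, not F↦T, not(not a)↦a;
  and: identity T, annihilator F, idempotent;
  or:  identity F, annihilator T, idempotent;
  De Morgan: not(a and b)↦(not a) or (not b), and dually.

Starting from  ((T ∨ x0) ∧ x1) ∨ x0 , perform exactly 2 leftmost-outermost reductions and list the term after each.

Answer: after 2 steps: x1 ∨ x0

Working:
  start: ((T ∨ x0) ∧ x1) ∨ x0
  [1] (T ∧ x1) ∨ x0
  [2] x1 ∨ x0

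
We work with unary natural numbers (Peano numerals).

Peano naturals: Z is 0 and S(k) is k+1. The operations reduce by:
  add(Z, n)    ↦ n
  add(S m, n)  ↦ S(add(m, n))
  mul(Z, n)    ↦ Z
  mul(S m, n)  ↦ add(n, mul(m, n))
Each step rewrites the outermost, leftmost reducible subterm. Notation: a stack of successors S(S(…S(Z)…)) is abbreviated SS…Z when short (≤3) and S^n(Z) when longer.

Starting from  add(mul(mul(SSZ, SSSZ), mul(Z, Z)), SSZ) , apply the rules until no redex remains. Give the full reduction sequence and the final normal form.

  start: add(mul(mul(SSZ, SSSZ), mul(Z, Z)), SSZ)
  [1] add(mul(add(SSSZ, mul(SZ, SSSZ)), mul(Z, Z)), SSZ)
  [2] add(mul(S(add(SSZ, mul(SZ, SSSZ))), mul(Z, Z)), SSZ)
  [3] add(add(mul(Z, Z), mul(add(SSZ, mul(SZ, SSSZ)), mul(Z, Z))), SSZ)
  [4] add(add(Z, mul(add(SSZ, mul(SZ, SSSZ)), mul(Z, Z))), SSZ)
  [5] add(mul(add(SSZ, mul(SZ, SSSZ)), mul(Z, Z)), SSZ)
  [6] add(mul(S(add(SZ, mul(SZ, SSSZ))), mul(Z, Z)), SSZ)
  [7] add(add(mul(Z, Z), mul(add(SZ, mul(SZ, SSSZ)), mul(Z, Z))), SSZ)
  [8] add(add(Z, mul(add(SZ, mul(SZ, SSSZ)), mul(Z, Z))), SSZ)
  [9] add(mul(add(SZ, mul(SZ, SSSZ)), mul(Z, Z)), SSZ)
  [10] add(mul(S(add(Z, mul(SZ, SSSZ))), mul(Z, Z)), SSZ)
  [11] add(add(mul(Z, Z), mul(add(Z, mul(SZ, SSSZ)), mul(Z, Z))), SSZ)
  [12] add(add(Z, mul(add(Z, mul(SZ, SSSZ)), mul(Z, Z))), SSZ)
  [13] add(mul(add(Z, mul(SZ, SSSZ)), mul(Z, Z)), SSZ)
  [14] add(mul(mul(SZ, SSSZ), mul(Z, Z)), SSZ)
  [15] add(mul(add(SSSZ, mul(Z, SSSZ)), mul(Z, Z)), SSZ)
  [16] add(mul(S(add(SSZ, mul(Z, SSSZ))), mul(Z, Z)), SSZ)
  [17] add(add(mul(Z, Z), mul(add(SSZ, mul(Z, SSSZ)), mul(Z, Z))), SSZ)
  [18] add(add(Z, mul(add(SSZ, mul(Z, SSSZ)), mul(Z, Z))), SSZ)
  [19] add(mul(add(SSZ, mul(Z, SSSZ)), mul(Z, Z)), SSZ)
  [20] add(mul(S(add(SZ, mul(Z, SSSZ))), mul(Z, Z)), SSZ)
  [21] add(add(mul(Z, Z), mul(add(SZ, mul(Z, SSSZ)), mul(Z, Z))), SSZ)
  [22] add(add(Z, mul(add(SZ, mul(Z, SSSZ)), mul(Z, Z))), SSZ)
  [23] add(mul(add(SZ, mul(Z, SSSZ)), mul(Z, Z)), SSZ)
  [24] add(mul(S(add(Z, mul(Z, SSSZ))), mul(Z, Z)), SSZ)
  [25] add(add(mul(Z, Z), mul(add(Z, mul(Z, SSSZ)), mul(Z, Z))), SSZ)
  [26] add(add(Z, mul(add(Z, mul(Z, SSSZ)), mul(Z, Z))), SSZ)
  [27] add(mul(add(Z, mul(Z, SSSZ)), mul(Z, Z)), SSZ)
  [28] add(mul(mul(Z, SSSZ), mul(Z, Z)), SSZ)
  [29] add(mul(Z, mul(Z, Z)), SSZ)
  [30] add(Z, SSZ)
  [31] SSZ

Answer: normal form = SSZ  (in 31 steps)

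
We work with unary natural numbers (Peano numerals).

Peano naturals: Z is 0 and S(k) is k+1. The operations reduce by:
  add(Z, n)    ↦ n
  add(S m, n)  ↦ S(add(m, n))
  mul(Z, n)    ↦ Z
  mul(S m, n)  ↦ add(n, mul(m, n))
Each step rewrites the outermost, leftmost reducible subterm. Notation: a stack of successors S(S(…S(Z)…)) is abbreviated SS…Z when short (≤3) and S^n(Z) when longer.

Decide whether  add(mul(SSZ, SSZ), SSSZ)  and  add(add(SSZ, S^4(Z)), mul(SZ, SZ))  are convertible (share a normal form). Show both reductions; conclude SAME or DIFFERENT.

Term A:
  start: add(mul(SSZ, SSZ), SSSZ)
  →1  add(add(SSZ, mul(SZ, SSZ)), SSSZ)
  →2  add(S(add(SZ, mul(SZ, SSZ))), SSSZ)
  →3  S(add(add(SZ, mul(SZ, SSZ)), SSSZ))
  →4  S(add(S(add(Z, mul(SZ, SSZ))), SSSZ))
  →5  S(S(add(add(Z, mul(SZ, SSZ)), SSSZ)))
  →6  S(S(add(mul(SZ, SSZ), SSSZ)))
  →7  S(S(add(add(SSZ, mul(Z, SSZ)), SSSZ)))
  →8  S(S(add(S(add(SZ, mul(Z, SSZ))), SSSZ)))
  →9  S(S(S(add(add(SZ, mul(Z, SSZ)), SSSZ))))
  →10  S(S(S(add(S(add(Z, mul(Z, SSZ))), SSSZ))))
  →11  S(S(S(S(add(add(Z, mul(Z, SSZ)), SSSZ)))))
  →12  S(S(S(S(add(mul(Z, SSZ), SSSZ)))))
  →13  S(S(S(S(add(Z, SSSZ)))))
  →14  S^7(Z)

Term B:
  start: add(add(SSZ, S^4(Z)), mul(SZ, SZ))
  →1  add(S(add(SZ, S^4(Z))), mul(SZ, SZ))
  →2  S(add(add(SZ, S^4(Z)), mul(SZ, SZ)))
  →3  S(add(S(add(Z, S^4(Z))), mul(SZ, SZ)))
  →4  S(S(add(add(Z, S^4(Z)), mul(SZ, SZ))))
  →5  S(S(add(S^4(Z), mul(SZ, SZ))))
  →6  S(S(S(add(SSSZ, mul(SZ, SZ)))))
  →7  S(S(S(S(add(SSZ, mul(SZ, SZ))))))
  →8  S(S(S(S(S(add(SZ, mul(SZ, SZ)))))))
  →9  S(S(S(S(S(S(add(Z, mul(SZ, SZ))))))))
  →10  S(S(S(S(S(S(mul(SZ, SZ)))))))
  →11  S(S(S(S(S(S(add(SZ, mul(Z, SZ))))))))
  →12  S(S(S(S(S(S(S(add(Z, mul(Z, SZ)))))))))
  →13  S(S(S(S(S(S(S(mul(Z, SZ))))))))
  →14  S^7(Z)

Answer: SAME — A ⇓ S^7(Z), B ⇓ S^7(Z)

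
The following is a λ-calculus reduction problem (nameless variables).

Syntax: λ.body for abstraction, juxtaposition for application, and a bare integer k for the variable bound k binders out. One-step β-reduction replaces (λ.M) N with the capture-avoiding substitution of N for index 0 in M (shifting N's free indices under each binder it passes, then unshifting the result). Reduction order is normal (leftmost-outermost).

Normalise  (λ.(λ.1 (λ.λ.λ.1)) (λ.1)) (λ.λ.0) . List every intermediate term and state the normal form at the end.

Answer: normal form = λ.0  (in 3 steps)

Working:
  start: (λ.(λ.1 (λ.λ.λ.1)) (λ.1)) (λ.λ.0)
  step 1: (λ.(λ.λ.0) (λ.λ.λ.1)) (λ.λ.λ.0)
  step 2: (λ.λ.0) (λ.λ.λ.1)
  step 3: λ.0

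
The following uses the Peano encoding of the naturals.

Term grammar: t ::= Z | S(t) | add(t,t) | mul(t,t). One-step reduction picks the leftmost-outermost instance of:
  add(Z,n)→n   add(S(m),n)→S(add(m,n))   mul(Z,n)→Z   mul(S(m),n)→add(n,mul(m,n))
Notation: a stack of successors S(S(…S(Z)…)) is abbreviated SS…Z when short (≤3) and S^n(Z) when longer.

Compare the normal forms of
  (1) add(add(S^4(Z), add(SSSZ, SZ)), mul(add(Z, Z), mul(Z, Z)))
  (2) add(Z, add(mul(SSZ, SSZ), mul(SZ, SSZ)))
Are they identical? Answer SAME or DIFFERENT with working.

Term A:
  start: add(add(S^4(Z), add(SSSZ, SZ)), mul(add(Z, Z), mul(Z, Z)))
  →1  add(S(add(SSSZ, add(SSSZ, SZ))), mul(add(Z, Z), mul(Z, Z)))
  →2  S(add(add(SSSZ, add(SSSZ, SZ)), mul(add(Z, Z), mul(Z, Z))))
  →3  S(add(S(add(SSZ, add(SSSZ, SZ))), mul(add(Z, Z), mul(Z, Z))))
  →4  S(S(add(add(SSZ, add(SSSZ, SZ)), mul(add(Z, Z), mul(Z, Z)))))
  →5  S(S(add(S(add(SZ, add(SSSZ, SZ))), mul(add(Z, Z), mul(Z, Z)))))
  →6  S(S(S(add(add(SZ, add(SSSZ, SZ)), mul(add(Z, Z), mul(Z, Z))))))
  →7  S(S(S(add(S(add(Z, add(SSSZ, SZ))), mul(add(Z, Z), mul(Z, Z))))))
  →8  S(S(S(S(add(add(Z, add(SSSZ, SZ)), mul(add(Z, Z), mul(Z, Z)))))))
  →9  S(S(S(S(add(add(SSSZ, SZ), mul(add(Z, Z), mul(Z, Z)))))))
  →10  S(S(S(S(add(S(add(SSZ, SZ)), mul(add(Z, Z), mul(Z, Z)))))))
  →11  S(S(S(S(S(add(add(SSZ, SZ), mul(add(Z, Z), mul(Z, Z))))))))
  →12  S(S(S(S(S(add(S(add(SZ, SZ)), mul(add(Z, Z), mul(Z, Z))))))))
  →13  S(S(S(S(S(S(add(add(SZ, SZ), mul(add(Z, Z), mul(Z, Z)))))))))
  →14  S(S(S(S(S(S(add(S(add(Z, SZ)), mul(add(Z, Z), mul(Z, Z)))))))))
  →15  S(S(S(S(S(S(S(add(add(Z, SZ), mul(add(Z, Z), mul(Z, Z))))))))))
  →16  S(S(S(S(S(S(S(add(SZ, mul(add(Z, Z), mul(Z, Z))))))))))
  →17  S(S(S(S(S(S(S(S(add(Z, mul(add(Z, Z), mul(Z, Z)))))))))))
  →18  S(S(S(S(S(S(S(S(mul(add(Z, Z), mul(Z, Z))))))))))
  →19  S(S(S(S(S(S(S(S(mul(Z, mul(Z, Z))))))))))
  →20  S^8(Z)

Term B:
  start: add(Z, add(mul(SSZ, SSZ), mul(SZ, SSZ)))
  →1  add(mul(SSZ, SSZ), mul(SZ, SSZ))
  →2  add(add(SSZ, mul(SZ, SSZ)), mul(SZ, SSZ))
  →3  add(S(add(SZ, mul(SZ, SSZ))), mul(SZ, SSZ))
  →4  S(add(add(SZ, mul(SZ, SSZ)), mul(SZ, SSZ)))
  →5  S(add(S(add(Z, mul(SZ, SSZ))), mul(SZ, SSZ)))
  →6  S(S(add(add(Z, mul(SZ, SSZ)), mul(SZ, SSZ))))
  →7  S(S(add(mul(SZ, SSZ), mul(SZ, SSZ))))
  →8  S(S(add(add(SSZ, mul(Z, SSZ)), mul(SZ, SSZ))))
  →9  S(S(add(S(add(SZ, mul(Z, SSZ))), mul(SZ, SSZ))))
  →10  S(S(S(add(add(SZ, mul(Z, SSZ)), mul(SZ, SSZ)))))
  →11  S(S(S(add(S(add(Z, mul(Z, SSZ))), mul(SZ, SSZ)))))
  →12  S(S(S(S(add(add(Z, mul(Z, SSZ)), mul(SZ, SSZ))))))
  →13  S(S(S(S(add(mul(Z, SSZ), mul(SZ, SSZ))))))
  →14  S(S(S(S(add(Z, mul(SZ, SSZ))))))
  →15  S(S(S(S(mul(SZ, SSZ)))))
  →16  S(S(S(S(add(SSZ, mul(Z, SSZ))))))
  →17  S(S(S(S(S(add(SZ, mul(Z, SSZ)))))))
  →18  S(S(S(S(S(S(add(Z, mul(Z, SSZ))))))))
  →19  S(S(S(S(S(S(mul(Z, SSZ)))))))
  →20  S^6(Z)

Answer: DIFFERENT — A ⇓ S^8(Z), B ⇓ S^6(Z)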